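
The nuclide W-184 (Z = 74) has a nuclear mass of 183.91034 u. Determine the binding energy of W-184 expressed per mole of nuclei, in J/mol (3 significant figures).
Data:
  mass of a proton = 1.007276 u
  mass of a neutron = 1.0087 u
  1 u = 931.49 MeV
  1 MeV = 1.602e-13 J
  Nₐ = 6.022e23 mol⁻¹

1.42e+14 J/mol

The nucleus contains 74 protons and 184 − 74 = 110 neutrons.
Σm = 74·m_p + 110·m_n = 74.538424 + 110.9570 = 185.495424 u
The mass defect is 185.495424 − 183.91034 = 1.585084 u.
Converting to energy: 1.585084 u × 931.49 MeV/u = 1476.49 MeV
Per nucleus in joules: 1476.49 MeV × 1.602e-13 J/MeV = 2.3653e-10 J
Per mole: 2.3653e-10 J × 6.022e23 mol⁻¹ = 1.4244e+14 J/mol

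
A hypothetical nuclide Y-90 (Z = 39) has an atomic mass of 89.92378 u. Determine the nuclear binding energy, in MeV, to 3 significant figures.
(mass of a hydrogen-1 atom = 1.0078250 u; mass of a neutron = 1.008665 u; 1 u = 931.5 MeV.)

Mass of separated nucleons = 39(1.0078250) + 51(1.008665) = 39.3051750 + 51.441915 = 90.7470900 u
Mass defect Δm = 90.7470900 − 89.92378 = 0.8233100 u
Binding energy = Δm·c² = 0.8233100 × 931.5 MeV/u = 766.913 MeV

767 MeV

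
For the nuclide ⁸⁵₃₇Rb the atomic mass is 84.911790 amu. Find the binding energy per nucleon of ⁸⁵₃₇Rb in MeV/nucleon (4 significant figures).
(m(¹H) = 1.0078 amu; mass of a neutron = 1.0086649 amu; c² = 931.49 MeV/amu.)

With 37 protons and 48 neutrons (A = 85):
Σm = 37·m(¹H) + 48·m_n = 37.2886 + 48.4159152 = 85.7045152 amu
Δm = 85.7045152 − 84.911790 = 0.7927252 amu
Converting to energy: 0.7927252 amu × 931.49 MeV/amu = 738.416 MeV
Per nucleon: 738.416 / 85 = 8.687 MeV

8.687 MeV/nucleon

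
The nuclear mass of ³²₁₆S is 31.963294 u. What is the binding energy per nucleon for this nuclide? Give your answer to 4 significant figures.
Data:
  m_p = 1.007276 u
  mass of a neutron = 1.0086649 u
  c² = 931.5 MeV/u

8.493 MeV/nucleon

Σm = 16·m_p + 16·m_n = 16.116416 + 16.1386384 = 32.2550544 u
The mass defect is 32.2550544 − 31.963294 = 0.2917604 u.
Converting to energy: 0.2917604 u × 931.5 MeV/u = 271.775 MeV
Per nucleon: 271.775 / 32 = 8.493 MeV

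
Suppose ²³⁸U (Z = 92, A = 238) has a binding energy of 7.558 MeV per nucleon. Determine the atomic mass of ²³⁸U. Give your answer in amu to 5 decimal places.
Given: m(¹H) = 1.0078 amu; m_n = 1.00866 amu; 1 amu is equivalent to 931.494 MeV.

Total binding energy = 238 × 7.558 = 1798.804 MeV
Mass defect = 1798.804 MeV / (931.494 MeV/amu) = 1.9310956 amu
Constituent mass = 92(1.0078) + 146(1.00866) = 239.98196 amu
Atomic mass = 239.98196 − 1.9310956 = 238.0508644 amu ≈ 238.05086 amu (to 5 decimal places)

238.05086 amu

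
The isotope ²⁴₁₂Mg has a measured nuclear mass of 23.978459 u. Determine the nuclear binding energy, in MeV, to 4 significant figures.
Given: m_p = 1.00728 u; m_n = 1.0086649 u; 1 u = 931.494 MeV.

198.3 MeV

The nucleus contains 12 protons and 24 − 12 = 12 neutrons.
Total constituent mass: 12 × 1.00728 + 12 × 1.0086649 = 24.1913388 u
The mass defect is 24.1913388 − 23.978459 = 0.2128798 u.
E_B = 0.2128798 × 931.494 = 198.296 MeV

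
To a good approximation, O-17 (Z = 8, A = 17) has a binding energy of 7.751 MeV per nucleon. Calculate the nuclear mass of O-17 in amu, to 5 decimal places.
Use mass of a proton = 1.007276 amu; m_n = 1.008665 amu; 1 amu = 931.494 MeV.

Total binding energy = 17 × 7.751 = 131.767 MeV
Mass defect = 131.767 MeV / (931.494 MeV/amu) = 0.1414577 amu
Constituent mass = 8(1.007276) + 9(1.008665) = 17.136193 amu
Nuclear mass = 17.136193 − 0.1414577 = 16.9947353 amu ≈ 16.99474 amu (to 5 decimal places)

16.99474 amu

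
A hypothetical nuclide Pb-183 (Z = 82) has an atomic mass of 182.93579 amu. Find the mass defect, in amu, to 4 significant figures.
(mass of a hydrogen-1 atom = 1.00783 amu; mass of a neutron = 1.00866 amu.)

1.581 amu

Σm = 82·m(¹H) + 101·m_n = 82.64206 + 101.87466 = 184.51672 amu
The mass defect is 184.51672 − 182.93579 = 1.58093 amu.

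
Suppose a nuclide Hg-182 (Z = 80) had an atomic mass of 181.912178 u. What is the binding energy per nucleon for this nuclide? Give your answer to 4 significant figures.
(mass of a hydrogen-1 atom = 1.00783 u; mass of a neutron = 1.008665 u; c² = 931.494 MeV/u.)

8.179 MeV/nucleon

Z = 80, so N = A − Z = 182 − 80 = 102.
Mass of separated nucleons = 80(1.00783) + 102(1.008665) = 80.62640 + 102.883830 = 183.510230 u
The mass defect is 183.510230 − 181.912178 = 1.598052 u.
E_B = 1.598052 × 931.494 = 1488.58 MeV
Dividing by A = 182 gives 8.179 MeV per nucleon.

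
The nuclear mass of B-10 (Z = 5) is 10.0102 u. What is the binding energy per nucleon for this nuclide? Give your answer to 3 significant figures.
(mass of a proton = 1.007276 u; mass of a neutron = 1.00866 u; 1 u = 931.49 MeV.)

6.47 MeV/nucleon

Z = 5, so N = A − Z = 10 − 5 = 5.
Total constituent mass: 5 × 1.007276 + 5 × 1.00866 = 10.079680 u
Mass defect Δm = 10.079680 − 10.0102 = 0.069480 u
Binding energy = Δm·c² = 0.069480 × 931.49 MeV/u = 64.7199 MeV
BE/A = 64.7199 MeV / 10 = 6.472 MeV/nucleon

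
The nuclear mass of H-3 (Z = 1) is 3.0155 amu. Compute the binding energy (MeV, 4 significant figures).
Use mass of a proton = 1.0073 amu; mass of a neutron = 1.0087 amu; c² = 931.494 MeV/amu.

Σm = 1·m_p + 2·m_n = 1.0073 + 2.0174 = 3.0247 amu
The mass defect is 3.0247 − 3.0155 = 0.0092 amu.
E_B = 0.0092 × 931.494 = 8.56974 MeV

8.570 MeV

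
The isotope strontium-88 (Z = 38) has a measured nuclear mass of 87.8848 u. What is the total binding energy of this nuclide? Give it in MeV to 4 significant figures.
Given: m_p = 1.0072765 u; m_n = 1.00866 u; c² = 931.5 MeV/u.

768.2 MeV

With 38 protons and 50 neutrons (A = 88):
Σm = 38·m_p + 50·m_n = 38.2765070 + 50.43300 = 88.7095070 u
Δm = 88.7095070 − 87.8848 = 0.8247070 u
Binding energy = Δm·c² = 0.8247070 × 931.5 MeV/u = 768.215 MeV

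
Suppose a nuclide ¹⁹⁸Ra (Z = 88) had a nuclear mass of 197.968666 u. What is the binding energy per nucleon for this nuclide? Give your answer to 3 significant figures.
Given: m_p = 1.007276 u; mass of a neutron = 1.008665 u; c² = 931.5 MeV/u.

The nucleus contains 88 protons and 198 − 88 = 110 neutrons.
Total constituent mass: 88 × 1.007276 + 110 × 1.008665 = 199.593438 u
Mass defect Δm = 199.593438 − 197.968666 = 1.624772 u
Converting to energy: 1.624772 u × 931.5 MeV/u = 1513.48 MeV
Dividing by A = 198 gives 7.644 MeV per nucleon.

7.64 MeV/nucleon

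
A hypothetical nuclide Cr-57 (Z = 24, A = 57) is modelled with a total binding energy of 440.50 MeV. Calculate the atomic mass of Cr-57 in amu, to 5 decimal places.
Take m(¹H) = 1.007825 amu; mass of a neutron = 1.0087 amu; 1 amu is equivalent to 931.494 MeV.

57.00200 amu

Mass defect = 440.50 MeV / (931.494 MeV/amu) = 0.4728962 amu
Constituent mass = 24(1.007825) + 33(1.0087) = 57.474900 amu
Atomic mass = 57.474900 − 0.4728962 = 57.0020038 amu ≈ 57.00200 amu (to 5 decimal places)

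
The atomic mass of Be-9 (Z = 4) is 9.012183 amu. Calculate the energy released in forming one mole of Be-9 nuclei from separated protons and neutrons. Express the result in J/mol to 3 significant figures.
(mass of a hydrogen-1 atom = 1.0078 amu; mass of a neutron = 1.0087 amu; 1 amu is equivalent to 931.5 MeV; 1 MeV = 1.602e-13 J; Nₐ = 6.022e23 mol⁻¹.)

5.62e+12 J/mol

Total constituent mass: 4 × 1.0078 + 5 × 1.0087 = 9.0747 amu
The mass defect is 9.0747 − 9.012183 = 0.062517 amu.
E_B = 0.062517 × 931.5 = 58.2346 MeV
Per nucleus in joules: 58.2346 MeV × 1.602e-13 J/MeV = 9.3292e-12 J
Per mole: 9.3292e-12 J × 6.022e23 mol⁻¹ = 5.6180e+12 J/mol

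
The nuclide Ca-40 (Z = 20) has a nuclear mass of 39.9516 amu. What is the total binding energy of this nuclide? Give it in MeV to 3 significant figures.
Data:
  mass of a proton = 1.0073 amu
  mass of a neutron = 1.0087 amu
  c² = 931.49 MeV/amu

Z = 20, so N = A − Z = 40 − 20 = 20.
Σm = 20·m_p + 20·m_n = 20.1460 + 20.1740 = 40.3200 amu
Mass defect Δm = 40.3200 − 39.9516 = 0.3684 amu
Binding energy = Δm·c² = 0.3684 × 931.49 MeV/amu = 343.161 MeV

343 MeV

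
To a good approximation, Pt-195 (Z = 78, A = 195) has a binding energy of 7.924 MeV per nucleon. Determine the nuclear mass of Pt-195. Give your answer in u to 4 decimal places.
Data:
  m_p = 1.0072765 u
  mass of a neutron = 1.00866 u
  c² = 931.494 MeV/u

Total binding energy = 195 × 7.924 = 1545.180 MeV
Mass defect = 1545.180 MeV / (931.494 MeV/u) = 1.658819 u
Constituent mass = 78(1.0072765) + 117(1.00866) = 196.5807870 u
Nuclear mass = 196.5807870 − 1.658819 = 194.9219680 u ≈ 194.9220 u (to 4 decimal places)

194.9220 u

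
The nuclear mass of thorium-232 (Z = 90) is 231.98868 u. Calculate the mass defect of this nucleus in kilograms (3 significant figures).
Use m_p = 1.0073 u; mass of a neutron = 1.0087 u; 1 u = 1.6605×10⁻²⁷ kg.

Z = 90, so N = A − Z = 232 − 90 = 142.
Mass of separated nucleons = 90(1.0073) + 142(1.0087) = 90.6570 + 143.2354 = 233.8924 u
The mass defect is 233.8924 − 231.98868 = 1.90372 u.
In SI units: 1.90372 u × 1.6605×10⁻²⁷ kg/u = 3.1611e-27 kg

3.16e-27 kg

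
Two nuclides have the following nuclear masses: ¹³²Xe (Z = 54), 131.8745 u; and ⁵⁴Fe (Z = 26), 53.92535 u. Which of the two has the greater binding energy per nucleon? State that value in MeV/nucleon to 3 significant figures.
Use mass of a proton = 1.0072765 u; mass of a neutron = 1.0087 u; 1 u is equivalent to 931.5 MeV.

⁵⁴Fe; 8.75 MeV/nucleon

¹³²Xe: Σm = 54(1.0072765) + 78(1.0087) = 133.0715310 u; Δm = 1.1970310 u; E_B = 1115.0 MeV; E_B/A = 8.447 MeV
⁵⁴Fe: Σm = 26(1.0072765) + 28(1.0087) = 54.4327890 u; Δm = 0.5074390 u; E_B = 472.68 MeV; E_B/A = 8.753 MeV
⁵⁴Fe has the higher binding energy per nucleon, so it is the more tightly bound nucleus.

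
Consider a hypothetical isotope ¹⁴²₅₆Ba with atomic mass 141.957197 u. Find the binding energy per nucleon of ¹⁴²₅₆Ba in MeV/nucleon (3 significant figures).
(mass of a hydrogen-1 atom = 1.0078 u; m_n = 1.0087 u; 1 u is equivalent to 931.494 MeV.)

8.05 MeV/nucleon

The nucleus contains 56 protons and 142 − 56 = 86 neutrons.
Total constituent mass: 56 × 1.0078 + 86 × 1.0087 = 143.1850 u
Δm = 143.1850 − 141.957197 = 1.227803 u
Binding energy = Δm·c² = 1.227803 × 931.494 MeV/u = 1143.69 MeV
BE/A = 1143.69 MeV / 142 = 8.054 MeV/nucleon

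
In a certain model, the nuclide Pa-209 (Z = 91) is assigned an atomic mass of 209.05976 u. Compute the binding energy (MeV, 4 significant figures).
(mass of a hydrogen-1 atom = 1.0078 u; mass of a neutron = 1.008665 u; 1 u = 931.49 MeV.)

1558 MeV

The nucleus contains 91 protons and 209 − 91 = 118 neutrons.
Σm = 91·m(¹H) + 118·m_n = 91.7098 + 119.022470 = 210.732270 u
The mass defect is 210.732270 − 209.05976 = 1.672510 u.
Binding energy = Δm·c² = 1.672510 × 931.49 MeV/u = 1557.93 MeV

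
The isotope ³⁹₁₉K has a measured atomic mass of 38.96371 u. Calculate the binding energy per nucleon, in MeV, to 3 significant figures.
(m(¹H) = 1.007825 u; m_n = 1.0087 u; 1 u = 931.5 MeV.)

Σm = 19·m(¹H) + 20·m_n = 19.148675 + 20.1740 = 39.322675 u
Mass defect Δm = 39.322675 − 38.96371 = 0.358965 u
E_B = 0.358965 × 931.5 = 334.376 MeV
Per nucleon: 334.376 / 39 = 8.574 MeV

8.57 MeV/nucleon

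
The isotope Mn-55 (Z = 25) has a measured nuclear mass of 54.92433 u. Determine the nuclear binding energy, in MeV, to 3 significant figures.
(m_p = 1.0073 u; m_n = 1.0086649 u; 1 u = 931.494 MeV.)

483 MeV

Z = 25, so N = A − Z = 55 − 25 = 30.
Total constituent mass: 25 × 1.0073 + 30 × 1.0086649 = 55.4424470 u
Mass defect Δm = 55.4424470 − 54.92433 = 0.5181170 u
Binding energy = Δm·c² = 0.5181170 × 931.494 MeV/u = 482.623 MeV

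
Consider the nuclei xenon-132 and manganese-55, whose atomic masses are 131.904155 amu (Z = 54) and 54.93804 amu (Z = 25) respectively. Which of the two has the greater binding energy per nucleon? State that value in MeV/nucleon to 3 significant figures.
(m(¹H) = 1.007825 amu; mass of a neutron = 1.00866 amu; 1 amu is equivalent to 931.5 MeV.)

xenon-132: Σm = 54(1.007825) + 78(1.00866) = 133.098030 amu; Δm = 1.193875 amu; E_B = 1112.095 MeV; E_B/A = 8.42496 MeV
manganese-55: Σm = 25(1.007825) + 30(1.00866) = 55.455425 amu; Δm = 0.517385 amu; E_B = 481.94 MeV; E_B/A = 8.763 MeV
manganese-55 has the higher binding energy per nucleon, so it is the more tightly bound nucleus.

manganese-55; 8.76 MeV/nucleon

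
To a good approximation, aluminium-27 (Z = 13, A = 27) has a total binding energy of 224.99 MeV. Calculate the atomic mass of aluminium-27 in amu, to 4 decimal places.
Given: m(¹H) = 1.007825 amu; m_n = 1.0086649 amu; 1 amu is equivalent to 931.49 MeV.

26.9815 amu

Mass defect = 224.99 MeV / (931.49 MeV/amu) = 0.241538 amu
Constituent mass = 13(1.007825) + 14(1.0086649) = 27.2230336 amu
Atomic mass = 27.2230336 − 0.241538 = 26.9814956 amu ≈ 26.9815 amu (to 4 decimal places)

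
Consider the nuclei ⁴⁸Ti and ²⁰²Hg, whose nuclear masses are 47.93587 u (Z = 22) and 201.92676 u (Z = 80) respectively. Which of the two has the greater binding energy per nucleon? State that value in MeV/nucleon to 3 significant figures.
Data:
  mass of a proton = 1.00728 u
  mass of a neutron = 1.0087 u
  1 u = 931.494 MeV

⁴⁸Ti; 8.74 MeV/nucleon

⁴⁸Ti: Σm = 22(1.00728) + 26(1.0087) = 48.38636 u; Δm = 0.45049 u; E_B = 419.63 MeV; E_B/A = 8.742 MeV
²⁰²Hg: Σm = 80(1.00728) + 122(1.0087) = 203.64380 u; Δm = 1.71704 u; E_B = 1599.4 MeV; E_B/A = 7.918 MeV
⁴⁸Ti has the higher binding energy per nucleon, so it is the more tightly bound nucleus.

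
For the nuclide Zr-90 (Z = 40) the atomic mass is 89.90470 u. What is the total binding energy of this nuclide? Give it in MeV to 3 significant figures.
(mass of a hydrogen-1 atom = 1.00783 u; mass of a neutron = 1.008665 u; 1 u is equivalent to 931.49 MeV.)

784 MeV

The nucleus contains 40 protons and 90 − 40 = 50 neutrons.
Total constituent mass: 40 × 1.00783 + 50 × 1.008665 = 90.746450 u
Δm = 90.746450 − 89.90470 = 0.841750 u
Converting to energy: 0.841750 u × 931.49 MeV/u = 784.082 MeV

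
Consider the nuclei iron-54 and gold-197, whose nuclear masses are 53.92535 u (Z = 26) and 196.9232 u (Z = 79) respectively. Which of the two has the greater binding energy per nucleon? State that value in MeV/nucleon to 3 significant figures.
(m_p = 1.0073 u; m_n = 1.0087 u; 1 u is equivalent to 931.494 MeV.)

iron-54: Σm = 26(1.0073) + 28(1.0087) = 54.4334 u; Δm = 0.50805 u; E_B = 473.25 MeV; E_B/A = 8.764 MeV
gold-197: Σm = 79(1.0073) + 118(1.0087) = 198.6033 u; Δm = 1.6801 u; E_B = 1565.0 MeV; E_B/A = 7.944 MeV
iron-54 has the higher binding energy per nucleon, so it is the more tightly bound nucleus.

iron-54; 8.76 MeV/nucleon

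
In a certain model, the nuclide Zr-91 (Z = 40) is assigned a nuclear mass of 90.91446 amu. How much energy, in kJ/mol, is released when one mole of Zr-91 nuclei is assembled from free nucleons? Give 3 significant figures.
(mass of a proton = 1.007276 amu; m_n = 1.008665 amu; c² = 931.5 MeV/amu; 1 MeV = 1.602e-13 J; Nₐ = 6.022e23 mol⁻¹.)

7.36e+10 kJ/mol

Mass of separated nucleons = 40(1.007276) + 51(1.008665) = 40.291040 + 51.441915 = 91.732955 amu
Mass defect Δm = 91.732955 − 90.91446 = 0.818495 amu
E_B = 0.818495 × 931.5 = 762.428 MeV
Per nucleus in joules: 762.428 MeV × 1.602e-13 J/MeV = 1.2214e-10 J
Per mole: 1.2214e-10 J × 6.022e23 mol⁻¹ = 7.3553e+13 J/mol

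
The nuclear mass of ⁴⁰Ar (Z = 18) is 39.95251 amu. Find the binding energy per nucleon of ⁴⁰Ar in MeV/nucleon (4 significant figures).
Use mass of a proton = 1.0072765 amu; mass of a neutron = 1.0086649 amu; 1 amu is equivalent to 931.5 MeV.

8.595 MeV/nucleon

Z = 18, so N = A − Z = 40 − 18 = 22.
Total constituent mass: 18 × 1.0072765 + 22 × 1.0086649 = 40.3216048 amu
The mass defect is 40.3216048 − 39.95251 = 0.3690948 amu.
Converting to energy: 0.3690948 amu × 931.5 MeV/amu = 343.812 MeV
Dividing by A = 40 gives 8.595 MeV per nucleon.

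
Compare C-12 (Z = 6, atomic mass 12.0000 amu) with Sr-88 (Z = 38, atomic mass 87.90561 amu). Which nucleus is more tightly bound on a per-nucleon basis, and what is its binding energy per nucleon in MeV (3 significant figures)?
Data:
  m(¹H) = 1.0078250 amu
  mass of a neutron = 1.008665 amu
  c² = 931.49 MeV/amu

C-12: Σm = 6(1.0078250) + 6(1.008665) = 12.0989400 amu; Δm = 0.0989400 amu; E_B = 92.162 MeV; E_B/A = 7.680 MeV
Sr-88: Σm = 38(1.0078250) + 50(1.008665) = 88.7306000 amu; Δm = 0.8249900 amu; E_B = 768.47 MeV; E_B/A = 8.733 MeV
Sr-88 has the higher binding energy per nucleon, so it is the more tightly bound nucleus.

Sr-88; 8.73 MeV/nucleon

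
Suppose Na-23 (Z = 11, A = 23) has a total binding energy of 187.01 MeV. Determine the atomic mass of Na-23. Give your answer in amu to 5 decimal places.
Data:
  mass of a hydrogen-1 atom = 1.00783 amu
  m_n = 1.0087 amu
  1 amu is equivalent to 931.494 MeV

Mass defect = 187.01 MeV / (931.494 MeV/amu) = 0.2007635 amu
Constituent mass = 11(1.00783) + 12(1.0087) = 23.19053 amu
Atomic mass = 23.19053 − 0.2007635 = 22.9897665 amu ≈ 22.98977 amu (to 5 decimal places)

22.98977 amu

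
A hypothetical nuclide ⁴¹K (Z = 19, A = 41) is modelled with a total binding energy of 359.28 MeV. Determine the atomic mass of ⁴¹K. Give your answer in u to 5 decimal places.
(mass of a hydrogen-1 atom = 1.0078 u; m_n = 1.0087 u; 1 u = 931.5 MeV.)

Mass defect = 359.28 MeV / (931.5 MeV/u) = 0.3857005 u
Constituent mass = 19(1.0078) + 22(1.0087) = 41.3396 u
Atomic mass = 41.3396 − 0.3857005 = 40.9538995 u ≈ 40.95390 u (to 5 decimal places)

40.95390 u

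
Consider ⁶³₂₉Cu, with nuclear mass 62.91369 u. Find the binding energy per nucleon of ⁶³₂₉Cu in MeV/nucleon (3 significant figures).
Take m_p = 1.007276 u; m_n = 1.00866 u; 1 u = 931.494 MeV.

With 29 protons and 34 neutrons (A = 63):
Total constituent mass: 29 × 1.007276 + 34 × 1.00866 = 63.505444 u
Δm = 63.505444 − 62.91369 = 0.591754 u
Converting to energy: 0.591754 u × 931.494 MeV/u = 551.215 MeV
Dividing by A = 63 gives 8.749 MeV per nucleon.

8.75 MeV/nucleon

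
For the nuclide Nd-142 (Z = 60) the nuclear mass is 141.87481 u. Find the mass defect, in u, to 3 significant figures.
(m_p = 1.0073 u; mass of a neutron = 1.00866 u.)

1.27 u

Z = 60, so N = A − Z = 142 − 60 = 82.
Total constituent mass: 60 × 1.0073 + 82 × 1.00866 = 143.14812 u
Mass defect Δm = 143.14812 − 141.87481 = 1.27331 u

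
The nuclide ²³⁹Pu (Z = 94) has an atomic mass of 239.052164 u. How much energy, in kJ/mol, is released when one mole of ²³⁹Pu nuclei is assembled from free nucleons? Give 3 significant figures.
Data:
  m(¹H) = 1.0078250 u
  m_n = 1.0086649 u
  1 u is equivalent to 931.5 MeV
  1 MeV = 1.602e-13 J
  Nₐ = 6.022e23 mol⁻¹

Mass of separated nucleons = 94(1.0078250) + 145(1.0086649) = 94.7355500 + 146.2564105 = 240.9919605 u
Δm = 240.9919605 − 239.052164 = 1.9397965 u
Converting to energy: 1.9397965 u × 931.5 MeV/u = 1806.92 MeV
Per nucleus in joules: 1806.92 MeV × 1.602e-13 J/MeV = 2.8947e-10 J
Per mole: 2.8947e-10 J × 6.022e23 mol⁻¹ = 1.7432e+14 J/mol

1.74e+11 kJ/mol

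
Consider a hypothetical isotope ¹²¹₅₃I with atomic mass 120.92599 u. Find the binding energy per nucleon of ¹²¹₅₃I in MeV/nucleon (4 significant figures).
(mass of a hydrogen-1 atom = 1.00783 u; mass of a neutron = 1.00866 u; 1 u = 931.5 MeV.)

8.298 MeV/nucleon

Z = 53, so N = A − Z = 121 − 53 = 68.
Total constituent mass: 53 × 1.00783 + 68 × 1.00866 = 122.00387 u
The mass defect is 122.00387 − 120.92599 = 1.07788 u.
Binding energy = Δm·c² = 1.07788 × 931.5 MeV/u = 1004.05 MeV
Per nucleon: 1004.05 / 121 = 8.298 MeV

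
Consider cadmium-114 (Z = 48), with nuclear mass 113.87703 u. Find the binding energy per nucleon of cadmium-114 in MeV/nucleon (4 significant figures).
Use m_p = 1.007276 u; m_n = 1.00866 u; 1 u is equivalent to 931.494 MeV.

Z = 48, so N = A − Z = 114 − 48 = 66.
Σm = 48·m_p + 66·m_n = 48.349248 + 66.57156 = 114.920808 u
Δm = 114.920808 − 113.87703 = 1.043778 u
Binding energy = Δm·c² = 1.043778 × 931.494 MeV/u = 972.273 MeV
Per nucleon: 972.273 / 114 = 8.529 MeV

8.529 MeV/nucleon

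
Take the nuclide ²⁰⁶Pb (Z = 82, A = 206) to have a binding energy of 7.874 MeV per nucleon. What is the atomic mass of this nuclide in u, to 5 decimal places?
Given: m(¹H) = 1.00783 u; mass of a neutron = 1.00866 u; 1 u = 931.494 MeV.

205.97456 u

Total binding energy = 206 × 7.874 = 1622.044 MeV
Mass defect = 1622.044 MeV / (931.494 MeV/u) = 1.7413360 u
Constituent mass = 82(1.00783) + 124(1.00866) = 207.71590 u
Atomic mass = 207.71590 − 1.7413360 = 205.9745640 u ≈ 205.97456 u (to 5 decimal places)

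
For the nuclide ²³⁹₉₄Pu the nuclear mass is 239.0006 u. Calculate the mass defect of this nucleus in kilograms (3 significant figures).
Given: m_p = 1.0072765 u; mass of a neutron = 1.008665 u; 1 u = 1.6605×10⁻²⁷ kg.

3.22e-27 kg

Σm = 94·m_p + 145·m_n = 94.6839910 + 146.256425 = 240.9404160 u
Δm = 240.9404160 − 239.0006 = 1.9398160 u
In SI units: 1.9398160 u × 1.6605×10⁻²⁷ kg/u = 3.2211e-27 kg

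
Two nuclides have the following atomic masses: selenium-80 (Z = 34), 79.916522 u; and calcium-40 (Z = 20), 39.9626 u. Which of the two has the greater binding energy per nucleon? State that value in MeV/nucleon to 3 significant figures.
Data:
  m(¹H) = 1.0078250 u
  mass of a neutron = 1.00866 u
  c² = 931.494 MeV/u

selenium-80; 8.71 MeV/nucleon

selenium-80: Σm = 34(1.0078250) + 46(1.00866) = 80.6644100 u; Δm = 0.7478880 u; E_B = 696.65 MeV; E_B/A = 8.708 MeV
calcium-40: Σm = 20(1.0078250) + 20(1.00866) = 40.3297000 u; Δm = 0.3671000 u; E_B = 341.95 MeV; E_B/A = 8.549 MeV
selenium-80 has the higher binding energy per nucleon, so it is the more tightly bound nucleus.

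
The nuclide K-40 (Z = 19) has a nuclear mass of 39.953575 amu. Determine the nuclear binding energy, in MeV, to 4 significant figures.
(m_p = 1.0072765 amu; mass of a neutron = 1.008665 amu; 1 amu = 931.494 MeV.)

341.5 MeV

With 19 protons and 21 neutrons (A = 40):
Σm = 19·m_p + 21·m_n = 19.1382535 + 21.181965 = 40.3202185 amu
Δm = 40.3202185 − 39.953575 = 0.3666435 amu
E_B = 0.3666435 × 931.494 = 341.526 MeV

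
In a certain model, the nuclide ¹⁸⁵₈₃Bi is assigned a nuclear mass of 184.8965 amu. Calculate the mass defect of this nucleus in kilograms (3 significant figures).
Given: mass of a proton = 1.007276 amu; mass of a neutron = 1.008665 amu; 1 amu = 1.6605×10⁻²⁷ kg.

Mass of separated nucleons = 83(1.007276) + 102(1.008665) = 83.603908 + 102.883830 = 186.487738 amu
Δm = 186.487738 − 184.8965 = 1.591238 amu
In SI units: 1.591238 amu × 1.6605×10⁻²⁷ kg/amu = 2.6423e-27 kg

2.64e-27 kg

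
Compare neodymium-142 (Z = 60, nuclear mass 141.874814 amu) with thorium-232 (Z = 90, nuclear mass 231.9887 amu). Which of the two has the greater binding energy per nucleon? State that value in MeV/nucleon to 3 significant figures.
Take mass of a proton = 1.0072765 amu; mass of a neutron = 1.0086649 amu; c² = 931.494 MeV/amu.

neodymium-142: Σm = 60(1.0072765) + 82(1.0086649) = 143.1471118 amu; Δm = 1.2722978 amu; E_B = 1185.1 MeV; E_B/A = 8.346 MeV
thorium-232: Σm = 90(1.0072765) + 142(1.0086649) = 233.8853008 amu; Δm = 1.8966008 amu; E_B = 1766.672 MeV; E_B/A = 7.61497 MeV
neodymium-142 has the higher binding energy per nucleon, so it is the more tightly bound nucleus.

neodymium-142; 8.35 MeV/nucleon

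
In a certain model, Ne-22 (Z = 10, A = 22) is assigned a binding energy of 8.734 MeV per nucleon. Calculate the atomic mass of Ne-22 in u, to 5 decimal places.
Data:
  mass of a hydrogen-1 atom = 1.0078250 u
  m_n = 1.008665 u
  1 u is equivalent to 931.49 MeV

21.97595 u

Total binding energy = 22 × 8.734 = 192.148 MeV
Mass defect = 192.148 MeV / (931.49 MeV/u) = 0.2062803 u
Constituent mass = 10(1.0078250) + 12(1.008665) = 22.1822300 u
Atomic mass = 22.1822300 − 0.2062803 = 21.9759497 u ≈ 21.97595 u (to 5 decimal places)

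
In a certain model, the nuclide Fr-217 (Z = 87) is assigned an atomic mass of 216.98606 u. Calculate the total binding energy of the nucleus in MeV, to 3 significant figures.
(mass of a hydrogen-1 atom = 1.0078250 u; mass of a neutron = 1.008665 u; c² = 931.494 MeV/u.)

Mass of separated nucleons = 87(1.0078250) + 130(1.008665) = 87.6807750 + 131.126450 = 218.8072250 u
Mass defect Δm = 218.8072250 − 216.98606 = 1.8211650 u
E_B = 1.8211650 × 931.494 = 1696.40 MeV

1700 MeV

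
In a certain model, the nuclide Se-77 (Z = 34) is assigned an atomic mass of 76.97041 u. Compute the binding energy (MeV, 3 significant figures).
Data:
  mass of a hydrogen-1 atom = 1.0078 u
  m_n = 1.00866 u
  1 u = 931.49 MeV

Mass of separated nucleons = 34(1.0078) + 43(1.00866) = 34.2652 + 43.37238 = 77.63758 u
Mass defect Δm = 77.63758 − 76.97041 = 0.66717 u
E_B = 0.66717 × 931.49 = 621.462 MeV

621 MeV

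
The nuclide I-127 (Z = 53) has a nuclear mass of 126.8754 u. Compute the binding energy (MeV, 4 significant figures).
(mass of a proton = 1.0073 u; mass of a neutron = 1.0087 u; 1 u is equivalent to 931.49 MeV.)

1076 MeV

The nucleus contains 53 protons and 127 − 53 = 74 neutrons.
Mass of separated nucleons = 53(1.0073) + 74(1.0087) = 53.3869 + 74.6438 = 128.0307 u
Mass defect Δm = 128.0307 − 126.8754 = 1.1553 u
Binding energy = Δm·c² = 1.1553 × 931.49 MeV/u = 1076.15 MeV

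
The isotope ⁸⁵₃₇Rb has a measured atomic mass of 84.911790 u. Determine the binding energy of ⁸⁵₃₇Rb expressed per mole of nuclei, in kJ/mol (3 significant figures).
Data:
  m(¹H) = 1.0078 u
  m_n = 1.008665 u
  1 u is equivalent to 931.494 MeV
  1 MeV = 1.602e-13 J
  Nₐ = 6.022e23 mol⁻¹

Mass of separated nucleons = 37(1.0078) + 48(1.008665) = 37.2886 + 48.415920 = 85.704520 u
Δm = 85.704520 − 84.911790 = 0.792730 u
E_B = 0.792730 × 931.494 = 738.423 MeV
Per nucleus in joules: 738.423 MeV × 1.602e-13 J/MeV = 1.1830e-10 J
Per mole: 1.1830e-10 J × 6.022e23 mol⁻¹ = 7.1240e+13 J/mol

7.12e+10 kJ/mol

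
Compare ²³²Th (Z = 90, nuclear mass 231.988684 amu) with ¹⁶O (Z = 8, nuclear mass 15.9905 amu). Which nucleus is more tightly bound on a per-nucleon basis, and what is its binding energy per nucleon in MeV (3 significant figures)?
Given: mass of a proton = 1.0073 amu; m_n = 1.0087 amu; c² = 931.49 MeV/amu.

¹⁶O; 8.00 MeV/nucleon

²³²Th: Σm = 90(1.0073) + 142(1.0087) = 233.8924 amu; Δm = 1.903716 amu; E_B = 1773.3 MeV; E_B/A = 7.644 MeV
¹⁶O: Σm = 8(1.0073) + 8(1.0087) = 16.1280 amu; Δm = 0.1375 amu; E_B = 128.0799 MeV; E_B/A = 8.00499 MeV
¹⁶O has the higher binding energy per nucleon, so it is the more tightly bound nucleus.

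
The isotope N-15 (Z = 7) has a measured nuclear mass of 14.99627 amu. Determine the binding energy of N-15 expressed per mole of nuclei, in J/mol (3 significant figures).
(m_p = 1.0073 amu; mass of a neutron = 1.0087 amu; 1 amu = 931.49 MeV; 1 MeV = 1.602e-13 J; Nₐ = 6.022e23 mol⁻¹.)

Mass of separated nucleons = 7(1.0073) + 8(1.0087) = 7.0511 + 8.0696 = 15.1207 amu
Mass defect Δm = 15.1207 − 14.99627 = 0.12443 amu
Converting to energy: 0.12443 amu × 931.49 MeV/amu = 115.905 MeV
Per nucleus in joules: 115.905 MeV × 1.602e-13 J/MeV = 1.8568e-11 J
Per mole: 1.8568e-11 J × 6.022e23 mol⁻¹ = 1.1182e+13 J/mol

1.12e+13 J/mol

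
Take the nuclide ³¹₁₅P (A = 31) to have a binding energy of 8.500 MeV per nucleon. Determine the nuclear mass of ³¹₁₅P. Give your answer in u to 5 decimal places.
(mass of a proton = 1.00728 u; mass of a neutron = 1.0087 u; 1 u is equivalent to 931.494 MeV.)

30.96552 u

Total binding energy = 31 × 8.500 = 263.500 MeV
Mass defect = 263.500 MeV / (931.494 MeV/u) = 0.2828789 u
Constituent mass = 15(1.00728) + 16(1.0087) = 31.24840 u
Nuclear mass = 31.24840 − 0.2828789 = 30.9655211 u ≈ 30.96552 u (to 5 decimal places)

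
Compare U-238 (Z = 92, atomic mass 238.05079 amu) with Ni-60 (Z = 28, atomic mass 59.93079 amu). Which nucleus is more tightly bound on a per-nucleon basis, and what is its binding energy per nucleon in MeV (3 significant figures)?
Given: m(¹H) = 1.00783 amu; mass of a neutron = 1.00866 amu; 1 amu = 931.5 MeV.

U-238: Σm = 92(1.00783) + 146(1.00866) = 239.98472 amu; Δm = 1.93393 amu; E_B = 1801.5 MeV; E_B/A = 7.569 MeV
Ni-60: Σm = 28(1.00783) + 32(1.00866) = 60.49636 amu; Δm = 0.56557 amu; E_B = 526.828 MeV; E_B/A = 8.780 MeV
Ni-60 has the higher binding energy per nucleon, so it is the more tightly bound nucleus.

Ni-60; 8.78 MeV/nucleon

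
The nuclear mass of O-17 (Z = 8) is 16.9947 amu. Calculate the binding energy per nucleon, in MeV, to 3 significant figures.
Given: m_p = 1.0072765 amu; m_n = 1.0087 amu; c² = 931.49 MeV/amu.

Σm = 8·m_p + 9·m_n = 8.0582120 + 9.0783 = 17.1365120 amu
The mass defect is 17.1365120 − 16.9947 = 0.1418120 amu.
Binding energy = Δm·c² = 0.1418120 × 931.49 MeV/amu = 132.096 MeV
Dividing by A = 17 gives 7.770 MeV per nucleon.

7.77 MeV/nucleon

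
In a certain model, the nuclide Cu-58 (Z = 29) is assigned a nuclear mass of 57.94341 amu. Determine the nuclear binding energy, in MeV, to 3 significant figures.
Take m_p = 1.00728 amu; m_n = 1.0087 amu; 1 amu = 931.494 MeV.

484 MeV

Z = 29, so N = A − Z = 58 − 29 = 29.
Total constituent mass: 29 × 1.00728 + 29 × 1.0087 = 58.46342 amu
Mass defect Δm = 58.46342 − 57.94341 = 0.52001 amu
Converting to energy: 0.52001 amu × 931.494 MeV/amu = 484.386 MeV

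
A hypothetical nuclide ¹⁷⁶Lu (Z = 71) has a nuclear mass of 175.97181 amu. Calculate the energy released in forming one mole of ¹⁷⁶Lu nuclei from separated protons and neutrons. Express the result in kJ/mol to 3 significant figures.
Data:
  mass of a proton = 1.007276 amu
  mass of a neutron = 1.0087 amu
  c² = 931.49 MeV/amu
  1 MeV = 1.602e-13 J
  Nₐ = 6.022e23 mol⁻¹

With 71 protons and 105 neutrons (A = 176):
Mass of separated nucleons = 71(1.007276) + 105(1.0087) = 71.516596 + 105.9135 = 177.430096 amu
Mass defect Δm = 177.430096 − 175.97181 = 1.458286 amu
Converting to energy: 1.458286 amu × 931.49 MeV/amu = 1358.38 MeV
Per nucleus in joules: 1358.38 MeV × 1.602e-13 J/MeV = 2.1761e-10 J
Per mole: 2.1761e-10 J × 6.022e23 mol⁻¹ = 1.3104e+14 J/mol

1.31e+11 kJ/mol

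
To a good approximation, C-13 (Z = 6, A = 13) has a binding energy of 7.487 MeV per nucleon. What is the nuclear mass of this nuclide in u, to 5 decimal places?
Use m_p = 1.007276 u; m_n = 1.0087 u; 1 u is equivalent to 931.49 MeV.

13.00007 u

Total binding energy = 13 × 7.487 = 97.331 MeV
Mass defect = 97.331 MeV / (931.49 MeV/u) = 0.1044896 u
Constituent mass = 6(1.007276) + 7(1.0087) = 13.104556 u
Nuclear mass = 13.104556 − 0.1044896 = 13.0000664 u ≈ 13.00007 u (to 5 decimal places)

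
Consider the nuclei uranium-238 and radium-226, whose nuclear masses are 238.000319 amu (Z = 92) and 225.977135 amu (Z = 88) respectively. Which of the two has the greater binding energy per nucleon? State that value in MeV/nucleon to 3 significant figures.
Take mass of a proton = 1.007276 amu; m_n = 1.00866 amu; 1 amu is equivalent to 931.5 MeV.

radium-226; 7.66 MeV/nucleon

uranium-238: Σm = 92(1.007276) + 146(1.00866) = 239.933752 amu; Δm = 1.933433 amu; E_B = 1801.0 MeV; E_B/A = 7.567 MeV
radium-226: Σm = 88(1.007276) + 138(1.00866) = 227.835368 amu; Δm = 1.858233 amu; E_B = 1730.9 MeV; E_B/A = 7.659 MeV
radium-226 has the higher binding energy per nucleon, so it is the more tightly bound nucleus.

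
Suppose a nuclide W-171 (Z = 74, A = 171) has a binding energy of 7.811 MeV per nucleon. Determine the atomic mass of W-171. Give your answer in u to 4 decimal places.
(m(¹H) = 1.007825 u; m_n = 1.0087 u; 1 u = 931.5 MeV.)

170.9890 u

Total binding energy = 171 × 7.811 = 1335.681 MeV
Mass defect = 1335.681 MeV / (931.5 MeV/u) = 1.433903 u
Constituent mass = 74(1.007825) + 97(1.0087) = 172.422950 u
Atomic mass = 172.422950 − 1.433903 = 170.989047 u ≈ 170.9890 u (to 4 decimal places)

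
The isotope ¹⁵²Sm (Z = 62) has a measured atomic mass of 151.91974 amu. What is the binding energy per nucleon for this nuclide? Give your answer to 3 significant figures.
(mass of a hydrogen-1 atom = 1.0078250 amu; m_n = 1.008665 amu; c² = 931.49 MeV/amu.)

Z = 62, so N = A − Z = 152 − 62 = 90.
Σm = 62·m(¹H) + 90·m_n = 62.4851500 + 90.779850 = 153.2650000 amu
Mass defect Δm = 153.2650000 − 151.91974 = 1.3452600 amu
E_B = 1.3452600 × 931.49 = 1253.10 MeV
BE/A = 1253.10 MeV / 152 = 8.244 MeV/nucleon

8.24 MeV/nucleon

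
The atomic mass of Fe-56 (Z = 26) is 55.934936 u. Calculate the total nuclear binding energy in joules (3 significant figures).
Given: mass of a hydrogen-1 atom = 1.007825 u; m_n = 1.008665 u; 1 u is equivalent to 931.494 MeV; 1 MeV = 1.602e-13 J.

Mass of separated nucleons = 26(1.007825) + 30(1.008665) = 26.203450 + 30.259950 = 56.463400 u
Δm = 56.463400 − 55.934936 = 0.528464 u
E_B = 0.528464 × 931.494 = 492.261 MeV
In joules: 492.261 MeV × 1.602e-13 J/MeV = 7.8860e-11 J

7.89e-11 J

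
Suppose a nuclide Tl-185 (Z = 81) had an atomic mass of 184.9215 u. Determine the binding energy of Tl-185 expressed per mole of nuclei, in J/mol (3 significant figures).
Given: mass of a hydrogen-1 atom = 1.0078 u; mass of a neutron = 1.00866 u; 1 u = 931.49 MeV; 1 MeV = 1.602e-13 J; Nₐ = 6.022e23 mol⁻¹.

1.45e+14 J/mol

Z = 81, so N = A − Z = 185 − 81 = 104.
Σm = 81·m(¹H) + 104·m_n = 81.6318 + 104.90064 = 186.53244 u
The mass defect is 186.53244 − 184.9215 = 1.61094 u.
Converting to energy: 1.61094 u × 931.49 MeV/u = 1500.57 MeV
Per nucleus in joules: 1500.57 MeV × 1.602e-13 J/MeV = 2.4039e-10 J
Per mole: 2.4039e-10 J × 6.022e23 mol⁻¹ = 1.4476e+14 J/mol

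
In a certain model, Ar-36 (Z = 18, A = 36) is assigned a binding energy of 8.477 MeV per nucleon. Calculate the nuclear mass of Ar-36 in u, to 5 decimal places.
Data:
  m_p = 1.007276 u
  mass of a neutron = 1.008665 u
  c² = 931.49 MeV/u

35.95932 u

Total binding energy = 36 × 8.477 = 305.172 MeV
Mass defect = 305.172 MeV / (931.49 MeV/u) = 0.3276170 u
Constituent mass = 18(1.007276) + 18(1.008665) = 36.286938 u
Nuclear mass = 36.286938 − 0.3276170 = 35.9593210 u ≈ 35.95932 u (to 5 decimal places)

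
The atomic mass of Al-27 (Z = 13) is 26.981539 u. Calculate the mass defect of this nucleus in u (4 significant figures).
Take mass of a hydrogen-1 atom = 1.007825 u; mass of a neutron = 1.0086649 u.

0.2415 u

Mass of separated nucleons = 13(1.007825) + 14(1.0086649) = 13.101725 + 14.1213086 = 27.2230336 u
Mass defect Δm = 27.2230336 − 26.981539 = 0.2414946 u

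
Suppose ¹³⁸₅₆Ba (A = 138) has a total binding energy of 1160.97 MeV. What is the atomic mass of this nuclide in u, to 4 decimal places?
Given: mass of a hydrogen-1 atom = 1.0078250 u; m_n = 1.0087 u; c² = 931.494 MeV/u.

137.9052 u

Mass defect = 1160.97 MeV / (931.494 MeV/u) = 1.246353 u
Constituent mass = 56(1.0078250) + 82(1.0087) = 139.1516000 u
Atomic mass = 139.1516000 − 1.246353 = 137.9052470 u ≈ 137.9052 u (to 4 decimal places)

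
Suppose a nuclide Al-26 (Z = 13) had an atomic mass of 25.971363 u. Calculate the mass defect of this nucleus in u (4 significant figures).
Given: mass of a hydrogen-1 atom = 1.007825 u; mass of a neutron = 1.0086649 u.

0.2430 u

Total constituent mass: 13 × 1.007825 + 13 × 1.0086649 = 26.2143687 u
The mass defect is 26.2143687 − 25.971363 = 0.2430057 u.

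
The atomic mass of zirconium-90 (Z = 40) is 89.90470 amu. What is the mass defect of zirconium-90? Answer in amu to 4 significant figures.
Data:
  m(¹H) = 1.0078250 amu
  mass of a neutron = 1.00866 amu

0.8413 amu

Z = 40, so N = A − Z = 90 − 40 = 50.
Total constituent mass: 40 × 1.0078250 + 50 × 1.00866 = 90.7460000 amu
Δm = 90.7460000 − 89.90470 = 0.8413000 amu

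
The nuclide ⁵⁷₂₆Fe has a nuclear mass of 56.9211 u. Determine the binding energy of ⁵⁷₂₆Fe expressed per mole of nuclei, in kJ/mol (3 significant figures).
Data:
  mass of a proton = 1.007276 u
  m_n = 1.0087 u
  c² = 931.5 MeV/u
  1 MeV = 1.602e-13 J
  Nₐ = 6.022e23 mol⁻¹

4.83e+10 kJ/mol

Z = 26, so N = A − Z = 57 − 26 = 31.
Total constituent mass: 26 × 1.007276 + 31 × 1.0087 = 57.458876 u
Mass defect Δm = 57.458876 − 56.9211 = 0.537776 u
E_B = 0.537776 × 931.5 = 500.938 MeV
Per nucleus in joules: 500.938 MeV × 1.602e-13 J/MeV = 8.0250e-11 J
Per mole: 8.0250e-11 J × 6.022e23 mol⁻¹ = 4.8327e+13 J/mol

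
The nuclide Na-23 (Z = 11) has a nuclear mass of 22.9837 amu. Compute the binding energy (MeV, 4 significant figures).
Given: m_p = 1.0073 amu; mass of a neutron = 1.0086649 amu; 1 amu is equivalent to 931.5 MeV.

186.8 MeV

Σm = 11·m_p + 12·m_n = 11.0803 + 12.1039788 = 23.1842788 amu
Mass defect Δm = 23.1842788 − 22.9837 = 0.2005788 amu
Binding energy = Δm·c² = 0.2005788 × 931.5 MeV/amu = 186.839 MeV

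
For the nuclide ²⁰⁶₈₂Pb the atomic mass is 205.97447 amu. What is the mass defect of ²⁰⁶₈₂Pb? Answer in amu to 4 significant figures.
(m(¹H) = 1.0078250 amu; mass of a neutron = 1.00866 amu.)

1.741 amu

Total constituent mass: 82 × 1.0078250 + 124 × 1.00866 = 207.7154900 amu
Mass defect Δm = 207.7154900 − 205.97447 = 1.7410200 amu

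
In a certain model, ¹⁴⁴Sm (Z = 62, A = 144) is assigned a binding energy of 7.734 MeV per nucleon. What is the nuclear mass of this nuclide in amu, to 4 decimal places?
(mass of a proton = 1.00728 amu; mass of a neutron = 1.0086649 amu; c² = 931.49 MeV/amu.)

143.9663 amu

Total binding energy = 144 × 7.734 = 1113.696 MeV
Mass defect = 1113.696 MeV / (931.49 MeV/amu) = 1.195607 amu
Constituent mass = 62(1.00728) + 82(1.0086649) = 145.1618818 amu
Nuclear mass = 145.1618818 − 1.195607 = 143.9662748 amu ≈ 143.9663 amu (to 4 decimal places)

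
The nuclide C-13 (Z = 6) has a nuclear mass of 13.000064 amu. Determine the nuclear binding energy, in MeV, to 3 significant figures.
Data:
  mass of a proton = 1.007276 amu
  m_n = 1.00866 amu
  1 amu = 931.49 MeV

Σm = 6·m_p + 7·m_n = 6.043656 + 7.06062 = 13.104276 amu
Δm = 13.104276 − 13.000064 = 0.104212 amu
Converting to energy: 0.104212 amu × 931.49 MeV/amu = 97.0724 MeV

97.1 MeV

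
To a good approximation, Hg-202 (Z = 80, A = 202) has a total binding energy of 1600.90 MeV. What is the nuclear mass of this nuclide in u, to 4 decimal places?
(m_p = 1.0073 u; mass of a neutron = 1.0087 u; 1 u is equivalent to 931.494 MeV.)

Mass defect = 1600.90 MeV / (931.494 MeV/u) = 1.718637 u
Constituent mass = 80(1.0073) + 122(1.0087) = 203.6454 u
Nuclear mass = 203.6454 − 1.718637 = 201.926763 u ≈ 201.9268 u (to 4 decimal places)

201.9268 u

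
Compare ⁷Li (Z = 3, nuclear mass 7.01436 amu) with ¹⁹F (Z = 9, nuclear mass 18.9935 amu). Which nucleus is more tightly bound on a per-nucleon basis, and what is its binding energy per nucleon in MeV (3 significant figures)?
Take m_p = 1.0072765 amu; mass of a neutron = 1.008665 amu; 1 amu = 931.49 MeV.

¹⁹F; 7.78 MeV/nucleon

⁷Li: Σm = 3(1.0072765) + 4(1.008665) = 7.0564895 amu; Δm = 0.0421295 amu; E_B = 39.243 MeV; E_B/A = 5.606 MeV
¹⁹F: Σm = 9(1.0072765) + 10(1.008665) = 19.1521385 amu; Δm = 0.1586385 amu; E_B = 147.77 MeV; E_B/A = 7.777 MeV
¹⁹F has the higher binding energy per nucleon, so it is the more tightly bound nucleus.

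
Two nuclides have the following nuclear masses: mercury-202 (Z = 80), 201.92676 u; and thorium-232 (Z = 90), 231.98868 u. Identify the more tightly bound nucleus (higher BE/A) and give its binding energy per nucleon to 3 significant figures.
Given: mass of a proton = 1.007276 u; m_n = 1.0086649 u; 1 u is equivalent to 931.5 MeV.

mercury-202; 7.90 MeV/nucleon

mercury-202: Σm = 80(1.007276) + 122(1.0086649) = 203.6391978 u; Δm = 1.7124378 u; E_B = 1595.1 MeV; E_B/A = 7.897 MeV
thorium-232: Σm = 90(1.007276) + 142(1.0086649) = 233.8852558 u; Δm = 1.8965758 u; E_B = 1766.66 MeV; E_B/A = 7.6149 MeV
mercury-202 has the higher binding energy per nucleon, so it is the more tightly bound nucleus.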